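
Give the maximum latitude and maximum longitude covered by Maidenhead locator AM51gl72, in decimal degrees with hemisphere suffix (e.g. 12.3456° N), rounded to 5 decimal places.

31.47083° N, 169.43333° W

Field A=0, M=12: +0·20° lon, +12·10° lat → SW at lon -180°, lat 30°.
Square 5, 1: +5·2° lon, +1·1° lat → SW at lon -170°, lat 31°.
Subsquare g=6, l=11: +6·0.0833333° lon, +11·0.0416667° lat → SW at lon -169.5°, lat 31.4583°.
Extended square 7, 2: +7·0.00833333° lon, +2·0.00416667° lat → SW at lon -169.442°, lat 31.4667°.
Cell spans 0.00833333° lon × 0.00416667° lat. NE corner is SW corner plus one full cell.
latitude 31.47083° N, longitude 169.43333° W.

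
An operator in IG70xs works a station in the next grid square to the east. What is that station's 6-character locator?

IG80as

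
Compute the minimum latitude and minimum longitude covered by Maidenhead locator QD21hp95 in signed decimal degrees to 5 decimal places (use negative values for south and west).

Field Q=16, D=3: +16·20° lon, +3·10° lat → SW at lon 140°, lat -60°.
Square 2, 1: +2·2° lon, +1·1° lat → SW at lon 144°, lat -59°.
Subsquare h=7, p=15: +7·0.0833333° lon, +15·0.0416667° lat → SW at lon 144.583°, lat -58.375°.
Extended square 9, 5: +9·0.00833333° lon, +5·0.00416667° lat → SW at lon 144.658°, lat -58.3542°.
latitude -58.35417, longitude 144.65833.

-58.35417, 144.65833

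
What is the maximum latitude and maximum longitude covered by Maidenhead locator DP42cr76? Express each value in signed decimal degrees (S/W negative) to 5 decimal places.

62.73750, -111.76667

Field D=3, P=15: +3·20° lon, +15·10° lat → SW at lon -120°, lat 60°.
Square 4, 2: +4·2° lon, +2·1° lat → SW at lon -112°, lat 62°.
Subsquare c=2, r=17: +2·0.0833333° lon, +17·0.0416667° lat → SW at lon -111.833°, lat 62.7083°.
Extended square 7, 6: +7·0.00833333° lon, +6·0.00416667° lat → SW at lon -111.775°, lat 62.7333°.
Cell spans 0.00833333° lon × 0.00416667° lat. NE corner is SW corner plus one full cell.
latitude 62.73750, longitude -111.76667.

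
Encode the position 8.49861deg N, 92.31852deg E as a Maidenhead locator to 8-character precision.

NJ68dl89

Shift to the Maidenhead origin (180°W, 90°S): lon 272.31852, lat 98.49861.
Field: lon ⌊272.31852/20⌋ = 13 → N; lat ⌊98.49861/10⌋ = 9 → J.
Square: lon ⌊12.31852/2⌋ = 6; lat ⌊8.49861/1⌋ = 8.
Subsquare: lon ⌊0.31852/0.0833333⌋ = 3 → d; lat ⌊0.49861/0.0416667⌋ = 11 → l.
Extended square: lon ⌊0.06852/0.00833333⌋ = 8; lat ⌊0.04028/0.00416667⌋ = 9.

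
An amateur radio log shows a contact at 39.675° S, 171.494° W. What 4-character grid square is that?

AF40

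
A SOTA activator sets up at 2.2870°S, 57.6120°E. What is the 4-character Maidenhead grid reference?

Add 180° to longitude and 90° to latitude: 237.61, 87.71.
Field (20°×10°, letters A–R): 237.61/20 → 11 → L, 87.71/10 → 8 → I; chars LI.
Square (2°×1°, digits 0–9): 17.61/2 → 8, 7.71/1 → 7; chars 87.

LI87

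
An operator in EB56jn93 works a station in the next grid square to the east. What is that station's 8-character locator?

EB56kn03

Longitude extended square 9; +1 → 10, wraps to 0, carry into subsquare.
Longitude subsquare j = 9; +1 → 10 = k.
The latitude characters are unchanged.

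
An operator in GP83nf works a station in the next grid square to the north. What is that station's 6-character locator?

Latitude subsquare f = 5; +1 → 6 = g.
The longitude characters are unchanged.

GP83ng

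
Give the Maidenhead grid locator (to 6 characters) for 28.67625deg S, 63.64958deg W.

FG81eh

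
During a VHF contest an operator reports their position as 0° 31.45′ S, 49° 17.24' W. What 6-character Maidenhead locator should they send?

GI59il

Shift to the Maidenhead origin (180°W, 90°S): lon 130.7127, lat 89.4758.
Field (20°×10°, letters A–R): 130.7127/20 → 6 → G, 89.4758/10 → 8 → I; chars GI.
Square (2°×1°, digits 0–9): 10.7127/2 → 5, 9.4758/1 → 9; chars 59.
Subsquare (5′×2.5′, letters a–x): 0.7127/0.0833333 → 8 → i, 0.4758/0.0416667 → 11 → l; chars il.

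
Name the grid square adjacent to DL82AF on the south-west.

DL72xe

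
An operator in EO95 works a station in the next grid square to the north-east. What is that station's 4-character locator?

Longitude square 9; +1 → 10, wraps to 0, carry into field.
Longitude field E = 4; +1 → 5 = F.
Latitude square 5; +1 → 6.

FO06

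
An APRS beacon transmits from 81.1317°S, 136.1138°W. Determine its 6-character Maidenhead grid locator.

CA18wu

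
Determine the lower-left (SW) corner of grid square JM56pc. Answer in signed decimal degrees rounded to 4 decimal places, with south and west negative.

36.0833, 11.2500

Field J=9, M=12: +9·20° lon, +12·10° lat → SW at lon 0°, lat 30°.
Square 5, 6: +5·2° lon, +6·1° lat → SW at lon 10°, lat 36°.
Subsquare p=15, c=2: +15·0.0833333° lon, +2·0.0416667° lat → SW at lon 11.25°, lat 36.0833°.
latitude 36.0833, longitude 11.2500.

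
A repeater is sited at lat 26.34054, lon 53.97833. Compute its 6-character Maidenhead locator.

Shift to the Maidenhead origin (180°W, 90°S): lon 233.9783, lat 116.3405.
Field: 233.9783/20 → 11 → L, 116.3405/10 → 11 → L; chars LL.
Square: 13.9783/2 → 6, 6.3405/1 → 6; chars 66.
Subsquare: 1.9783/0.0833333 → 23 → x, 0.3405/0.0416667 → 8 → i; chars xi.

LL66xi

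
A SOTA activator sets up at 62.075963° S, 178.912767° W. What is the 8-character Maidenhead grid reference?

AC07nw01

Offset from 180°W / 90°S: lon 1.08723°, lat 27.92404°.
Field: lon ⌊1.08723/20⌋ = 0 → A; lat ⌊27.92404/10⌋ = 2 → C.
Square: lon ⌊1.08723/2⌋ = 0; lat ⌊7.92404/1⌋ = 7.
Subsquare: lon ⌊1.08723/0.0833333⌋ = 13 → n; lat ⌊0.92404/0.0416667⌋ = 22 → w.
Extended square: lon ⌊0.00390/0.00833333⌋ = 0; lat ⌊0.00737/0.00416667⌋ = 1.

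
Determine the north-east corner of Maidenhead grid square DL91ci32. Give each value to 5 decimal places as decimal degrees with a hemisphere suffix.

Field D=3, L=11: +3·20° lon, +11·10° lat → SW at lon -120°, lat 20°.
Square 9, 1: +9·2° lon, +1·1° lat → SW at lon -102°, lat 21°.
Subsquare c=2, i=8: +2·0.0833333° lon, +8·0.0416667° lat → SW at lon -101.833°, lat 21.3333°.
Extended square 3, 2: +3·0.00833333° lon, +2·0.00416667° lat → SW at lon -101.808°, lat 21.3417°.
Cell spans 0.00833333° lon × 0.00416667° lat. NE corner is SW corner plus one full cell.
latitude 21.34583° N, longitude 101.80000° W.

21.34583° N, 101.80000° W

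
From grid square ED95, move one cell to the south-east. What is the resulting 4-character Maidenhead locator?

FD04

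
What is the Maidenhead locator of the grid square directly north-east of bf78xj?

BF88ak

Longitude subsquare x = 23; +1 → 24, wraps to 0 = a, carry into square.
Longitude square 7; +1 → 8.
Latitude subsquare j = 9; +1 → 10 = k.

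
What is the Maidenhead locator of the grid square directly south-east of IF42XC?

Longitude subsquare x = 23; +1 → 24, wraps to 0 = a, carry into square.
Longitude square 4; +1 → 5.
Latitude subsquare c = 2; −1 → 1 = b.

IF52ab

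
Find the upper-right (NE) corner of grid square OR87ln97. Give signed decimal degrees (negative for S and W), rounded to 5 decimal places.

87.57500, 117.00000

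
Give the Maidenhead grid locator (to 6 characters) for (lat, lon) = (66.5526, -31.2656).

Add 180° to longitude and 90° to latitude: 148.7344, 156.5526.
Field (20°×10°, letters A–R): 148.7344/20 → 7 → H, 156.5526/10 → 15 → P; chars HP.
Square (2°×1°, digits 0–9): 8.7344/2 → 4, 6.5526/1 → 6; chars 46.
Subsquare (5′×2.5′, letters a–x): 0.7344/0.0833333 → 8 → i, 0.5526/0.0416667 → 13 → n; chars in.

HP46in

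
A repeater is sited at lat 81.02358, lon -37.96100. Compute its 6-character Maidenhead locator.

HR11aa

Offset from 180°W / 90°S: lon 142.0390°, lat 171.0236°.
Field: 142.0390/20 → 7 → H, 171.0236/10 → 17 → R; chars HR.
Square: 2.0390/2 → 1, 1.0236/1 → 1; chars 11.
Subsquare: 0.0390/0.0833333 → 0 → a, 0.0236/0.0416667 → 0 → a; chars aa.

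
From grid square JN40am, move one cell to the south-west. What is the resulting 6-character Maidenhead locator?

JN30xl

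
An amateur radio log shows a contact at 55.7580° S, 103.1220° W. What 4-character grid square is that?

Add 180° to longitude and 90° to latitude: 76.88, 34.24.
Field (20°×10°, letters A–R): lon ⌊76.88/20⌋ = 3 → D; lat ⌊34.24/10⌋ = 3 → D.
Square (2°×1°, digits 0–9): lon ⌊16.88/2⌋ = 8; lat ⌊4.24/1⌋ = 4.

DD84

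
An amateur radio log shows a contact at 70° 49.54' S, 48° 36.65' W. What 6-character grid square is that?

GB59qe

Add 180° to longitude and 90° to latitude: 131.3892, 19.1743.
Field: 131.3892/20 → 6 → G, 19.1743/10 → 1 → B; chars GB.
Square: 11.3892/2 → 5, 9.1743/1 → 9; chars 59.
Subsquare: 1.3892/0.0833333 → 16 → q, 0.1743/0.0416667 → 4 → e; chars qe.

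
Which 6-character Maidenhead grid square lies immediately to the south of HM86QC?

HM86qb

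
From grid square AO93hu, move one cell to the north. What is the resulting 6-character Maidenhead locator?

Latitude subsquare u = 20; +1 → 21 = v.
The longitude characters are unchanged.

AO93hv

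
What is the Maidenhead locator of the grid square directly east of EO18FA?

EO18ga

Longitude subsquare f = 5; +1 → 6 = g.
The latitude characters are unchanged.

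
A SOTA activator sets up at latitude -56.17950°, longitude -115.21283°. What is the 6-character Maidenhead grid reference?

DD23jt

Add 180° to longitude and 90° to latitude: 64.7872, 33.8205.
Field (20°×10°, letters A–R): lon ⌊64.7872/20⌋ = 3 → D; lat ⌊33.8205/10⌋ = 3 → D.
Square (2°×1°, digits 0–9): lon ⌊4.7872/2⌋ = 2; lat ⌊3.8205/1⌋ = 3.
Subsquare (5′×2.5′, letters a–x): lon ⌊0.7872/0.0833333⌋ = 9 → j; lat ⌊0.8205/0.0416667⌋ = 19 → t.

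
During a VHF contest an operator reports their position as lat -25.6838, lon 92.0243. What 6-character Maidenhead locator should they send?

Offset from 180°W / 90°S: lon 272.0243°, lat 64.3162°.
Field: 272.0243/20 → 13 → N, 64.3162/10 → 6 → G; chars NG.
Square: 12.0243/2 → 6, 4.3162/1 → 4; chars 64.
Subsquare: 0.0243/0.0833333 → 0 → a, 0.3162/0.0416667 → 7 → h; chars ah.

NG64ah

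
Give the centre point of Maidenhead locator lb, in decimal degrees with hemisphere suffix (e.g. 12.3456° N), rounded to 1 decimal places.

Field L=11, B=1: +11·20° lon, +1·10° lat → SW at lon 40°, lat -80°.
Cell spans 20° lon × 10° lat. Centre is SW corner plus half of each.
latitude 75.0° S, longitude 50.0° E.

75.0° S, 50.0° E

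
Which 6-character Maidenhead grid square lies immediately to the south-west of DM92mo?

DM92ln

Longitude subsquare m = 12; −1 → 11 = l.
Latitude subsquare o = 14; −1 → 13 = n.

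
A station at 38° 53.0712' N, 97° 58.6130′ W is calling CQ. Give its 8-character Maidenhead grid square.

EM18av22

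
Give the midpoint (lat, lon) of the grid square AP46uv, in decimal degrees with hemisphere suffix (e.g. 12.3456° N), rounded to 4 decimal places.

66.8958° N, 170.2917° W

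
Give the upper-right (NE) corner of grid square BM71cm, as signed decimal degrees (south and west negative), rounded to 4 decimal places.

31.5417, -145.7500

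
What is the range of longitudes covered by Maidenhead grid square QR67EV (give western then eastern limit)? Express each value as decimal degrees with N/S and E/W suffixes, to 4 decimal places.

152.3333° E, 152.4167° E

Field Q=16, R=17: +16·20° lon, +17·10° lat → SW at lon 140°, lat 80°.
Square 6, 7: +6·2° lon, +7·1° lat → SW at lon 152°, lat 87°.
Subsquare e=4, v=21: +4·0.0833333° lon, +21·0.0416667° lat → SW at lon 152.333°, lat 87.875°.
Cell spans 0.0833333° lon × 0.0416667° lat.
west 152.3333° E, east 152.4167° E.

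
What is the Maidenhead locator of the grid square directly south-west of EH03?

Longitude square 0; −1 → -1, wraps to 9, carry into field.
Longitude field E = 4; −1 → 3 = D.
Latitude square 3; −1 → 2.

DH92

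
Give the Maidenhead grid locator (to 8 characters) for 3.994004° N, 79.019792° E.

MJ93mx28

Shift to the Maidenhead origin (180°W, 90°S): lon 259.01979, lat 93.99400.
Field (20°×10°, letters A–R): 259.01979/20 → 12 → M, 93.99400/10 → 9 → J; chars MJ.
Square (2°×1°, digits 0–9): 19.01979/2 → 9, 3.99400/1 → 3; chars 93.
Subsquare (5′×2.5′, letters a–x): 1.01979/0.0833333 → 12 → m, 0.99400/0.0416667 → 23 → x; chars mx.
Extended square (30″×15″, digits 0–9): 0.01979/0.00833333 → 2, 0.03567/0.00416667 → 8; chars 28.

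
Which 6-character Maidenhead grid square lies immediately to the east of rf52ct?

RF52dt

Longitude subsquare c = 2; +1 → 3 = d.
The latitude characters are unchanged.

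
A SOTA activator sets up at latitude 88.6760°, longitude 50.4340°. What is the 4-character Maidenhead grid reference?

LR58

Offset from 180°W / 90°S: lon 230.43°, lat 178.68°.
Field: lon ⌊230.43/20⌋ = 11 → L; lat ⌊178.68/10⌋ = 17 → R.
Square: lon ⌊10.43/2⌋ = 5; lat ⌊8.68/1⌋ = 8.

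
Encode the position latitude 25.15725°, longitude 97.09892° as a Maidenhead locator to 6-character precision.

Shift to the Maidenhead origin (180°W, 90°S): lon 277.0989, lat 115.1573.
Field (20°×10°, letters A–R): lon ⌊277.0989/20⌋ = 13 → N; lat ⌊115.1573/10⌋ = 11 → L.
Square (2°×1°, digits 0–9): lon ⌊17.0989/2⌋ = 8; lat ⌊5.1573/1⌋ = 5.
Subsquare (5′×2.5′, letters a–x): lon ⌊1.0989/0.0833333⌋ = 13 → n; lat ⌊0.1573/0.0416667⌋ = 3 → d.

NL85nd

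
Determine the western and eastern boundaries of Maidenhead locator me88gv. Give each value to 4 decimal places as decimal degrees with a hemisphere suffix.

Field M=12, E=4: +12·20° lon, +4·10° lat → SW at lon 60°, lat -50°.
Square 8, 8: +8·2° lon, +8·1° lat → SW at lon 76°, lat -42°.
Subsquare g=6, v=21: +6·0.0833333° lon, +21·0.0416667° lat → SW at lon 76.5°, lat -41.125°.
Cell spans 0.0833333° lon × 0.0416667° lat.
west 76.5000° E, east 76.5833° E.

76.5000° E, 76.5833° E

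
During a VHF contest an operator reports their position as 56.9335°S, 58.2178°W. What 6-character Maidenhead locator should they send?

GD03vb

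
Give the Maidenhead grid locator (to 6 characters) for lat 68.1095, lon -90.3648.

Add 180° to longitude and 90° to latitude: 89.6352, 158.1095.
Field: 89.6352/20 → 4 → E, 158.1095/10 → 15 → P; chars EP.
Square: 9.6352/2 → 4, 8.1095/1 → 8; chars 48.
Subsquare: 1.6352/0.0833333 → 19 → t, 0.1095/0.0416667 → 2 → c; chars tc.

EP48tc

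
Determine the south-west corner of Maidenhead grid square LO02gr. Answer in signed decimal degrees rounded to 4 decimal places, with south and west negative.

52.7083, 40.5000

Field L=11, O=14: +11·20° lon, +14·10° lat → SW at lon 40°, lat 50°.
Square 0, 2: +0·2° lon, +2·1° lat → SW at lon 40°, lat 52°.
Subsquare g=6, r=17: +6·0.0833333° lon, +17·0.0416667° lat → SW at lon 40.5°, lat 52.7083°.
latitude 52.7083, longitude 40.5000.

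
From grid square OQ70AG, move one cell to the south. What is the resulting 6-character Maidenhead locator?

OQ70af

Latitude subsquare g = 6; −1 → 5 = f.
The longitude characters are unchanged.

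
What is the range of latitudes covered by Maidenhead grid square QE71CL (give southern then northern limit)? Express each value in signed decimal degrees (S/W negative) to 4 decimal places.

Field Q=16, E=4: +16·20° lon, +4·10° lat → SW at lon 140°, lat -50°.
Square 7, 1: +7·2° lon, +1·1° lat → SW at lon 154°, lat -49°.
Subsquare c=2, l=11: +2·0.0833333° lon, +11·0.0416667° lat → SW at lon 154.167°, lat -48.5417°.
Cell spans 0.0833333° lon × 0.0416667° lat.
south -48.5417, north -48.5000.

-48.5417, -48.5000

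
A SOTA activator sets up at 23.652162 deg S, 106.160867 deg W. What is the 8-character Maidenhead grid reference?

DG66wi03

Shift to the Maidenhead origin (180°W, 90°S): lon 73.83913, lat 66.34784.
Field (20°×10°, letters A–R): 73.83913/20 → 3 → D, 66.34784/10 → 6 → G; chars DG.
Square (2°×1°, digits 0–9): 13.83913/2 → 6, 6.34784/1 → 6; chars 66.
Subsquare (5′×2.5′, letters a–x): 1.83913/0.0833333 → 22 → w, 0.34784/0.0416667 → 8 → i; chars wi.
Extended square (30″×15″, digits 0–9): 0.00580/0.00833333 → 0, 0.01450/0.00416667 → 3; chars 03.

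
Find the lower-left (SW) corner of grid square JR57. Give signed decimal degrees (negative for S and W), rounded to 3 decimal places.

87.000, 10.000

Field J=9, R=17: +9·20° lon, +17·10° lat → SW at lon 0°, lat 80°.
Square 5, 7: +5·2° lon, +7·1° lat → SW at lon 10°, lat 87°.
latitude 87.000, longitude 10.000.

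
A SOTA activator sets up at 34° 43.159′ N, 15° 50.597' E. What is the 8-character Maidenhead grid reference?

Offset from 180°W / 90°S: lon 195.84328°, lat 124.71932°.
Field: lon ⌊195.84328/20⌋ = 9 → J; lat ⌊124.71932/10⌋ = 12 → M.
Square: lon ⌊15.84328/2⌋ = 7; lat ⌊4.71932/1⌋ = 4.
Subsquare: lon ⌊1.84328/0.0833333⌋ = 22 → w; lat ⌊0.71932/0.0416667⌋ = 17 → r.
Extended square: lon ⌊0.00995/0.00833333⌋ = 1; lat ⌊0.01098/0.00416667⌋ = 2.

JM74wr12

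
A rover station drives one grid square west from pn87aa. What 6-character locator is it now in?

PN77xa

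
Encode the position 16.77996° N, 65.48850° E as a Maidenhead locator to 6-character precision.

MK26rs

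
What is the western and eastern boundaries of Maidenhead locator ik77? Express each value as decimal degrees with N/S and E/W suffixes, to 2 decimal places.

6.00° W, 4.00° W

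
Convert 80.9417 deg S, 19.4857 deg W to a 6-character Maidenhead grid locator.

IA09gb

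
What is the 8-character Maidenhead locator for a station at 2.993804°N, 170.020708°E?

RJ52ax28

Offset from 180°W / 90°S: lon 350.02071°, lat 92.99380°.
Field: lon ⌊350.02071/20⌋ = 17 → R; lat ⌊92.99380/10⌋ = 9 → J.
Square: lon ⌊10.02071/2⌋ = 5; lat ⌊2.99380/1⌋ = 2.
Subsquare: lon ⌊0.02071/0.0833333⌋ = 0 → a; lat ⌊0.99380/0.0416667⌋ = 23 → x.
Extended square: lon ⌊0.02071/0.00833333⌋ = 2; lat ⌊0.03547/0.00416667⌋ = 8.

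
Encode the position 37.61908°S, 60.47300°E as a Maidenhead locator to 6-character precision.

MF02fj

Shift to the Maidenhead origin (180°W, 90°S): lon 240.4730, lat 52.3809.
Field: 240.4730/20 → 12 → M, 52.3809/10 → 5 → F; chars MF.
Square: 0.4730/2 → 0, 2.3809/1 → 2; chars 02.
Subsquare: 0.4730/0.0833333 → 5 → f, 0.3809/0.0416667 → 9 → j; chars fj.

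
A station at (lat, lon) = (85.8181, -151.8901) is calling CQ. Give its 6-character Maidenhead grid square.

BR45bt

Offset from 180°W / 90°S: lon 28.1099°, lat 175.8181°.
Field: lon ⌊28.1099/20⌋ = 1 → B; lat ⌊175.8181/10⌋ = 17 → R.
Square: lon ⌊8.1099/2⌋ = 4; lat ⌊5.8181/1⌋ = 5.
Subsquare: lon ⌊0.1099/0.0833333⌋ = 1 → b; lat ⌊0.8181/0.0416667⌋ = 19 → t.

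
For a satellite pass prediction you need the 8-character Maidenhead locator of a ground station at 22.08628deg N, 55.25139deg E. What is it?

LL72pc00

Add 180° to longitude and 90° to latitude: 235.25139, 112.08628.
Field: lon ⌊235.25139/20⌋ = 11 → L; lat ⌊112.08628/10⌋ = 11 → L.
Square: lon ⌊15.25139/2⌋ = 7; lat ⌊2.08628/1⌋ = 2.
Subsquare: lon ⌊1.25139/0.0833333⌋ = 15 → p; lat ⌊0.08628/0.0416667⌋ = 2 → c.
Extended square: lon ⌊0.00139/0.00833333⌋ = 0; lat ⌊0.00295/0.00416667⌋ = 0.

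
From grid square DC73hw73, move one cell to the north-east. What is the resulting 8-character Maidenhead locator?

Longitude extended square 7; +1 → 8.
Latitude extended square 3; +1 → 4.

DC73hw84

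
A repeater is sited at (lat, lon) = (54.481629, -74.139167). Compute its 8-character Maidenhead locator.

Add 180° to longitude and 90° to latitude: 105.86083, 144.48163.
Field: lon ⌊105.86083/20⌋ = 5 → F; lat ⌊144.48163/10⌋ = 14 → O.
Square: lon ⌊5.86083/2⌋ = 2; lat ⌊4.48163/1⌋ = 4.
Subsquare: lon ⌊1.86083/0.0833333⌋ = 22 → w; lat ⌊0.48163/0.0416667⌋ = 11 → l.
Extended square: lon ⌊0.02750/0.00833333⌋ = 3; lat ⌊0.02330/0.00416667⌋ = 5.

FO24wl35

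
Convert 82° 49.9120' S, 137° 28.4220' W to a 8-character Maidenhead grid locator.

Shift to the Maidenhead origin (180°W, 90°S): lon 42.52630, lat 7.16813.
Field: 42.52630/20 → 2 → C, 7.16813/10 → 0 → A; chars CA.
Square: 2.52630/2 → 1, 7.16813/1 → 7; chars 17.
Subsquare: 0.52630/0.0833333 → 6 → g, 0.16813/0.0416667 → 4 → e; chars ge.
Extended square: 0.02630/0.00833333 → 3, 0.00147/0.00416667 → 0; chars 30.

CA17ge30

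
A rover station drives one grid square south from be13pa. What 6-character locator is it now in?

Latitude subsquare a = 0; −1 → -1, wraps to 23 = x, carry into square.
Latitude square 3; −1 → 2.
The longitude characters are unchanged.

BE12px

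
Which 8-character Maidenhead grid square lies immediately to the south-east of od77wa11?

Longitude extended square 1; +1 → 2.
Latitude extended square 1; −1 → 0.

OD77wa20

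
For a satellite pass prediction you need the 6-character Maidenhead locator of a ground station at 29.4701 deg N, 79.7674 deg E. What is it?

Offset from 180°W / 90°S: lon 259.7674°, lat 119.4701°.
Field: 259.7674/20 → 12 → M, 119.4701/10 → 11 → L; chars ML.
Square: 19.7674/2 → 9, 9.4701/1 → 9; chars 99.
Subsquare: 1.7674/0.0833333 → 21 → v, 0.4701/0.0416667 → 11 → l; chars vl.

ML99vl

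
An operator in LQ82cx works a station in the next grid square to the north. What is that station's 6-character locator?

Latitude subsquare x = 23; +1 → 24, wraps to 0 = a, carry into square.
Latitude square 2; +1 → 3.
The longitude characters are unchanged.

LQ83ca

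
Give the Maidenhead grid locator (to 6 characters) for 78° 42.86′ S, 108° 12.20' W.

Shift to the Maidenhead origin (180°W, 90°S): lon 71.7967, lat 11.2857.
Field (20°×10°, letters A–R): 71.7967/20 → 3 → D, 11.2857/10 → 1 → B; chars DB.
Square (2°×1°, digits 0–9): 11.7967/2 → 5, 1.2857/1 → 1; chars 51.
Subsquare (5′×2.5′, letters a–x): 1.7967/0.0833333 → 21 → v, 0.2857/0.0416667 → 6 → g; chars vg.

DB51vg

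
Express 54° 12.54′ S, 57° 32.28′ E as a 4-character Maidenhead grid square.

Add 180° to longitude and 90° to latitude: 237.54, 35.79.
Field: lon ⌊237.54/20⌋ = 11 → L; lat ⌊35.79/10⌋ = 3 → D.
Square: lon ⌊17.54/2⌋ = 8; lat ⌊5.79/1⌋ = 5.

LD85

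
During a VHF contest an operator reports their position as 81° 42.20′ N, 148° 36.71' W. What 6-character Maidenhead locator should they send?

BR51qq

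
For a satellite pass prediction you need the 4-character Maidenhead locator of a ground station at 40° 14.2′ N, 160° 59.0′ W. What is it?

AN90

Shift to the Maidenhead origin (180°W, 90°S): lon 19.02, lat 130.24.
Field (20°×10°, letters A–R): 19.02/20 → 0 → A, 130.24/10 → 13 → N; chars AN.
Square (2°×1°, digits 0–9): 19.02/2 → 9, 0.24/1 → 0; chars 90.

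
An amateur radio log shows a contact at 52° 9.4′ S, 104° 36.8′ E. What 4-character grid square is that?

Shift to the Maidenhead origin (180°W, 90°S): lon 284.61, lat 37.84.
Field: 284.61/20 → 14 → O, 37.84/10 → 3 → D; chars OD.
Square: 4.61/2 → 2, 7.84/1 → 7; chars 27.

OD27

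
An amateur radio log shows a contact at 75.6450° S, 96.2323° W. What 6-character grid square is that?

EB14vi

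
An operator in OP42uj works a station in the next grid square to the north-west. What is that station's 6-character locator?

OP42tk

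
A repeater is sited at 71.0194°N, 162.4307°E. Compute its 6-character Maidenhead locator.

RQ11fa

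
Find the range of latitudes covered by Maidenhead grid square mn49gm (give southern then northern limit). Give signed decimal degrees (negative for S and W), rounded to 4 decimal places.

Field M=12, N=13: +12·20° lon, +13·10° lat → SW at lon 60°, lat 40°.
Square 4, 9: +4·2° lon, +9·1° lat → SW at lon 68°, lat 49°.
Subsquare g=6, m=12: +6·0.0833333° lon, +12·0.0416667° lat → SW at lon 68.5°, lat 49.5°.
Cell spans 0.0833333° lon × 0.0416667° lat.
south 49.5000, north 49.5417.

49.5000, 49.5417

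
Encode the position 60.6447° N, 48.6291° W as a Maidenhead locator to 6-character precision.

GP50qp

Offset from 180°W / 90°S: lon 131.3709°, lat 150.6447°.
Field: 131.3709/20 → 6 → G, 150.6447/10 → 15 → P; chars GP.
Square: 11.3709/2 → 5, 0.6447/1 → 0; chars 50.
Subsquare: 1.3709/0.0833333 → 16 → q, 0.6447/0.0416667 → 15 → p; chars qp.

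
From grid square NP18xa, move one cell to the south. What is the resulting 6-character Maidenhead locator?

NP17xx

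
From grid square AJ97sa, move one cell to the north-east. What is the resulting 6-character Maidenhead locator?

AJ97tb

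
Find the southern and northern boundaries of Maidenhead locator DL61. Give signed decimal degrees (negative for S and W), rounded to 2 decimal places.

21.00, 22.00

Field D=3, L=11: +3·20° lon, +11·10° lat → SW at lon -120°, lat 20°.
Square 6, 1: +6·2° lon, +1·1° lat → SW at lon -108°, lat 21°.
Cell spans 2° lon × 1° lat.
south 21.00, north 22.00.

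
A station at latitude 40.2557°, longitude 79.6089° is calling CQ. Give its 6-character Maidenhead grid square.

Add 180° to longitude and 90° to latitude: 259.6089, 130.2557.
Field: 259.6089/20 → 12 → M, 130.2557/10 → 13 → N; chars MN.
Square: 19.6089/2 → 9, 0.2557/1 → 0; chars 90.
Subsquare: 1.6089/0.0833333 → 19 → t, 0.2557/0.0416667 → 6 → g; chars tg.

MN90tg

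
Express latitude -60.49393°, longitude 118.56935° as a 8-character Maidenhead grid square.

OC99gm81

Add 180° to longitude and 90° to latitude: 298.56935, 29.50607.
Field: 298.56935/20 → 14 → O, 29.50607/10 → 2 → C; chars OC.
Square: 18.56935/2 → 9, 9.50607/1 → 9; chars 99.
Subsquare: 0.56935/0.0833333 → 6 → g, 0.50607/0.0416667 → 12 → m; chars gm.
Extended square: 0.06935/0.00833333 → 8, 0.00607/0.00416667 → 1; chars 81.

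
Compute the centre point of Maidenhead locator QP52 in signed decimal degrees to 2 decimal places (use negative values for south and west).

Field Q=16, P=15: +16·20° lon, +15·10° lat → SW at lon 140°, lat 60°.
Square 5, 2: +5·2° lon, +2·1° lat → SW at lon 150°, lat 62°.
Cell spans 2° lon × 1° lat. Centre is SW corner plus half of each.
latitude 62.50, longitude 151.00.

62.50, 151.00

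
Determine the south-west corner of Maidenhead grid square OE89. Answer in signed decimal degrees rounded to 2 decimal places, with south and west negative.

Field O=14, E=4: +14·20° lon, +4·10° lat → SW at lon 100°, lat -50°.
Square 8, 9: +8·2° lon, +9·1° lat → SW at lon 116°, lat -41°.
latitude -41.00, longitude 116.00.

-41.00, 116.00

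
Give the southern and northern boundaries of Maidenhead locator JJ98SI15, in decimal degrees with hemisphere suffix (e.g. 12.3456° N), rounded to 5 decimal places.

8.35417° N, 8.35833° N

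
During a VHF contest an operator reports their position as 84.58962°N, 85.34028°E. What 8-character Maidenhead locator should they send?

NR24qo01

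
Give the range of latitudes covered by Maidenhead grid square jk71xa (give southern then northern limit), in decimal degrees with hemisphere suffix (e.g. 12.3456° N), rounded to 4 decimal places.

Field J=9, K=10: +9·20° lon, +10·10° lat → SW at lon 0°, lat 10°.
Square 7, 1: +7·2° lon, +1·1° lat → SW at lon 14°, lat 11°.
Subsquare x=23, a=0: +23·0.0833333° lon, +0·0.0416667° lat → SW at lon 15.9167°, lat 11°.
Cell spans 0.0833333° lon × 0.0416667° lat.
south 11.0000° N, north 11.0417° N.

11.0000° N, 11.0417° N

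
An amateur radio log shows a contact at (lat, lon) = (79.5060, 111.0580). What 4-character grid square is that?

Shift to the Maidenhead origin (180°W, 90°S): lon 291.06, lat 169.51.
Field (20°×10°, letters A–R): 291.06/20 → 14 → O, 169.51/10 → 16 → Q; chars OQ.
Square (2°×1°, digits 0–9): 11.06/2 → 5, 9.51/1 → 9; chars 59.

OQ59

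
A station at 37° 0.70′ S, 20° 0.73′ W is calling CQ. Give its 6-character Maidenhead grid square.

HF92xx

Offset from 180°W / 90°S: lon 159.9878°, lat 52.9883°.
Field (20°×10°, letters A–R): lon ⌊159.9878/20⌋ = 7 → H; lat ⌊52.9883/10⌋ = 5 → F.
Square (2°×1°, digits 0–9): lon ⌊19.9878/2⌋ = 9; lat ⌊2.9883/1⌋ = 2.
Subsquare (5′×2.5′, letters a–x): lon ⌊1.9878/0.0833333⌋ = 23 → x; lat ⌊0.9883/0.0416667⌋ = 23 → x.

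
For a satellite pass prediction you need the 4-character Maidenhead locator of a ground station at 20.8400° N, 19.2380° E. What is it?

JL90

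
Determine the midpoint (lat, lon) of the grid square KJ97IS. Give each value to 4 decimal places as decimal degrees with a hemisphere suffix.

Field K=10, J=9: +10·20° lon, +9·10° lat → SW at lon 20°, lat 0°.
Square 9, 7: +9·2° lon, +7·1° lat → SW at lon 38°, lat 7°.
Subsquare i=8, s=18: +8·0.0833333° lon, +18·0.0416667° lat → SW at lon 38.6667°, lat 7.75°.
Cell spans 0.0833333° lon × 0.0416667° lat. Centre is SW corner plus half of each.
latitude 7.7708° N, longitude 38.7083° E.

7.7708° N, 38.7083° E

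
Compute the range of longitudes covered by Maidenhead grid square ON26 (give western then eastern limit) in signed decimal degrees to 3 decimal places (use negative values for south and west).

104.000, 106.000

Field O=14, N=13: +14·20° lon, +13·10° lat → SW at lon 100°, lat 40°.
Square 2, 6: +2·2° lon, +6·1° lat → SW at lon 104°, lat 46°.
Cell spans 2° lon × 1° lat.
west 104.000, east 106.000.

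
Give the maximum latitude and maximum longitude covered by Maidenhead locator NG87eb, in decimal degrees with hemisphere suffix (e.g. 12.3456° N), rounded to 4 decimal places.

Field N=13, G=6: +13·20° lon, +6·10° lat → SW at lon 80°, lat -30°.
Square 8, 7: +8·2° lon, +7·1° lat → SW at lon 96°, lat -23°.
Subsquare e=4, b=1: +4·0.0833333° lon, +1·0.0416667° lat → SW at lon 96.3333°, lat -22.9583°.
Cell spans 0.0833333° lon × 0.0416667° lat. NE corner is SW corner plus one full cell.
latitude 22.9167° S, longitude 96.4167° E.

22.9167° S, 96.4167° E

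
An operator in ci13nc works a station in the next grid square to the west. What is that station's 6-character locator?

Longitude subsquare n = 13; −1 → 12 = m.
The latitude characters are unchanged.

CI13mc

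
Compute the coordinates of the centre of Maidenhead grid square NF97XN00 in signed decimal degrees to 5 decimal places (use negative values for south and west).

-32.45625, 99.92083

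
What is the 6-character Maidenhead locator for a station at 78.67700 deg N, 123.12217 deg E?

PQ18nq

Shift to the Maidenhead origin (180°W, 90°S): lon 303.1222, lat 168.6770.
Field (20°×10°, letters A–R): lon ⌊303.1222/20⌋ = 15 → P; lat ⌊168.6770/10⌋ = 16 → Q.
Square (2°×1°, digits 0–9): lon ⌊3.1222/2⌋ = 1; lat ⌊8.6770/1⌋ = 8.
Subsquare (5′×2.5′, letters a–x): lon ⌊1.1222/0.0833333⌋ = 13 → n; lat ⌊0.6770/0.0416667⌋ = 16 → q.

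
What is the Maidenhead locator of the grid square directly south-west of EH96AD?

EH86xc

Longitude subsquare a = 0; −1 → -1, wraps to 23 = x, carry into square.
Longitude square 9; −1 → 8.
Latitude subsquare d = 3; −1 → 2 = c.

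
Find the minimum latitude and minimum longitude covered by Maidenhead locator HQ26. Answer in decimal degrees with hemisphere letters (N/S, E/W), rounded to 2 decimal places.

76.00° N, 36.00° W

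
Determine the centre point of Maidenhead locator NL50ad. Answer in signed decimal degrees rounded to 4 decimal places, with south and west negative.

Field N=13, L=11: +13·20° lon, +11·10° lat → SW at lon 80°, lat 20°.
Square 5, 0: +5·2° lon, +0·1° lat → SW at lon 90°, lat 20°.
Subsquare a=0, d=3: +0·0.0833333° lon, +3·0.0416667° lat → SW at lon 90°, lat 20.125°.
Cell spans 0.0833333° lon × 0.0416667° lat. Centre is SW corner plus half of each.
latitude 20.1458, longitude 90.0417.

20.1458, 90.0417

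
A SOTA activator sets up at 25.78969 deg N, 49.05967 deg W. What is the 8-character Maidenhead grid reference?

GL55ls29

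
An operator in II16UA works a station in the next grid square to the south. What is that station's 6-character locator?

II15ux

Latitude subsquare a = 0; −1 → -1, wraps to 23 = x, carry into square.
Latitude square 6; −1 → 5.
The longitude characters are unchanged.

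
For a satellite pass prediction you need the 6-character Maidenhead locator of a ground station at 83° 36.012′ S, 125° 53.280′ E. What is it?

Add 180° to longitude and 90° to latitude: 305.8880, 6.3998.
Field (20°×10°, letters A–R): 305.8880/20 → 15 → P, 6.3998/10 → 0 → A; chars PA.
Square (2°×1°, digits 0–9): 5.8880/2 → 2, 6.3998/1 → 6; chars 26.
Subsquare (5′×2.5′, letters a–x): 1.8880/0.0833333 → 22 → w, 0.3998/0.0416667 → 9 → j; chars wj.

PA26wj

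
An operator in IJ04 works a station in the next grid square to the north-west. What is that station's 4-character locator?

HJ95

Longitude square 0; −1 → -1, wraps to 9, carry into field.
Longitude field I = 8; −1 → 7 = H.
Latitude square 4; +1 → 5.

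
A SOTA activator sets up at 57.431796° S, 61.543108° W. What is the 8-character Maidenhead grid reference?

FD92fn46

Shift to the Maidenhead origin (180°W, 90°S): lon 118.45689, lat 32.56820.
Field: 118.45689/20 → 5 → F, 32.56820/10 → 3 → D; chars FD.
Square: 18.45689/2 → 9, 2.56820/1 → 2; chars 92.
Subsquare: 0.45689/0.0833333 → 5 → f, 0.56820/0.0416667 → 13 → n; chars fn.
Extended square: 0.04023/0.00833333 → 4, 0.02654/0.00416667 → 6; chars 46.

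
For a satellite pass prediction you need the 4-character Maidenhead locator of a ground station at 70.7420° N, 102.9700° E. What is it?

OQ10

Shift to the Maidenhead origin (180°W, 90°S): lon 282.97, lat 160.74.
Field: lon ⌊282.97/20⌋ = 14 → O; lat ⌊160.74/10⌋ = 16 → Q.
Square: lon ⌊2.97/2⌋ = 1; lat ⌊0.74/1⌋ = 0.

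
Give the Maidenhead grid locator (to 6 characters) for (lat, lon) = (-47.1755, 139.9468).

PE92xt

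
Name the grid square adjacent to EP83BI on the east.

Longitude subsquare b = 1; +1 → 2 = c.
The latitude characters are unchanged.

EP83ci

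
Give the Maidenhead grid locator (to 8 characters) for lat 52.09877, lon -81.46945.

Shift to the Maidenhead origin (180°W, 90°S): lon 98.53055, lat 142.09877.
Field (20°×10°, letters A–R): 98.53055/20 → 4 → E, 142.09877/10 → 14 → O; chars EO.
Square (2°×1°, digits 0–9): 18.53055/2 → 9, 2.09877/1 → 2; chars 92.
Subsquare (5′×2.5′, letters a–x): 0.53055/0.0833333 → 6 → g, 0.09877/0.0416667 → 2 → c; chars gc.
Extended square (30″×15″, digits 0–9): 0.03055/0.00833333 → 3, 0.01544/0.00416667 → 3; chars 33.

EO92gc33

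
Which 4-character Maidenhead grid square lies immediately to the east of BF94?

CF04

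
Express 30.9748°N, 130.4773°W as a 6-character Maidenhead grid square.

CM40sx

Shift to the Maidenhead origin (180°W, 90°S): lon 49.5227, lat 120.9748.
Field: 49.5227/20 → 2 → C, 120.9748/10 → 12 → M; chars CM.
Square: 9.5227/2 → 4, 0.9748/1 → 0; chars 40.
Subsquare: 1.5227/0.0833333 → 18 → s, 0.9748/0.0416667 → 23 → x; chars sx.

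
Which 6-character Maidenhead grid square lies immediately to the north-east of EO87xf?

Longitude subsquare x = 23; +1 → 24, wraps to 0 = a, carry into square.
Longitude square 8; +1 → 9.
Latitude subsquare f = 5; +1 → 6 = g.

EO97ag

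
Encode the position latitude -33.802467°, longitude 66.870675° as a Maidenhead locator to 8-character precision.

MF36ke47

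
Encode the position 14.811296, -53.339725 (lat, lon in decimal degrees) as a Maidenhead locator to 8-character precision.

GK34ht94

Offset from 180°W / 90°S: lon 126.66027°, lat 104.81130°.
Field: lon ⌊126.66027/20⌋ = 6 → G; lat ⌊104.81130/10⌋ = 10 → K.
Square: lon ⌊6.66027/2⌋ = 3; lat ⌊4.81130/1⌋ = 4.
Subsquare: lon ⌊0.66027/0.0833333⌋ = 7 → h; lat ⌊0.81130/0.0416667⌋ = 19 → t.
Extended square: lon ⌊0.07694/0.00833333⌋ = 9; lat ⌊0.01963/0.00416667⌋ = 4.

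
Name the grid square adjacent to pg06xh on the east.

PG16ah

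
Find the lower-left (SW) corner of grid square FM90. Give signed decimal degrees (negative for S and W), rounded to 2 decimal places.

Field F=5, M=12: +5·20° lon, +12·10° lat → SW at lon -80°, lat 30°.
Square 9, 0: +9·2° lon, +0·1° lat → SW at lon -62°, lat 30°.
latitude 30.00, longitude -62.00.

30.00, -62.00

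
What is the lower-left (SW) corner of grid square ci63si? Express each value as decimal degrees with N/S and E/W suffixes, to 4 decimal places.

6.6667° S, 126.5000° W

Field C=2, I=8: +2·20° lon, +8·10° lat → SW at lon -140°, lat -10°.
Square 6, 3: +6·2° lon, +3·1° lat → SW at lon -128°, lat -7°.
Subsquare s=18, i=8: +18·0.0833333° lon, +8·0.0416667° lat → SW at lon -126.5°, lat -6.66667°.
latitude 6.6667° S, longitude 126.5000° W.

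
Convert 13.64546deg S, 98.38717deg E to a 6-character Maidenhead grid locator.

Shift to the Maidenhead origin (180°W, 90°S): lon 278.3872, lat 76.3545.
Field: 278.3872/20 → 13 → N, 76.3545/10 → 7 → H; chars NH.
Square: 18.3872/2 → 9, 6.3545/1 → 6; chars 96.
Subsquare: 0.3872/0.0833333 → 4 → e, 0.3545/0.0416667 → 8 → i; chars ei.

NH96ei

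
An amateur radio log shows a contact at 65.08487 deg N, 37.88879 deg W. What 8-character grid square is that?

Offset from 180°W / 90°S: lon 142.11121°, lat 155.08487°.
Field (20°×10°, letters A–R): 142.11121/20 → 7 → H, 155.08487/10 → 15 → P; chars HP.
Square (2°×1°, digits 0–9): 2.11121/2 → 1, 5.08487/1 → 5; chars 15.
Subsquare (5′×2.5′, letters a–x): 0.11121/0.0833333 → 1 → b, 0.08487/0.0416667 → 2 → c; chars bc.
Extended square (30″×15″, digits 0–9): 0.02788/0.00833333 → 3, 0.00154/0.00416667 → 0; chars 30.

HP15bc30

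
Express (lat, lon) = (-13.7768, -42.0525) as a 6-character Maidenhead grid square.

Shift to the Maidenhead origin (180°W, 90°S): lon 137.9475, lat 76.2232.
Field: lon ⌊137.9475/20⌋ = 6 → G; lat ⌊76.2232/10⌋ = 7 → H.
Square: lon ⌊17.9475/2⌋ = 8; lat ⌊6.2232/1⌋ = 6.
Subsquare: lon ⌊1.9475/0.0833333⌋ = 23 → x; lat ⌊0.2232/0.0416667⌋ = 5 → f.

GH86xf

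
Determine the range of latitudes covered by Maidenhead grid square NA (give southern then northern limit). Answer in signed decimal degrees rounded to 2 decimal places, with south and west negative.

-90.00, -80.00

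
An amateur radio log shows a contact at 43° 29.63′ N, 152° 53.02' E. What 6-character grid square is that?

QN63kl

Add 180° to longitude and 90° to latitude: 332.8837, 133.4938.
Field: lon ⌊332.8837/20⌋ = 16 → Q; lat ⌊133.4938/10⌋ = 13 → N.
Square: lon ⌊12.8837/2⌋ = 6; lat ⌊3.4938/1⌋ = 3.
Subsquare: lon ⌊0.8837/0.0833333⌋ = 10 → k; lat ⌊0.4938/0.0416667⌋ = 11 → l.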